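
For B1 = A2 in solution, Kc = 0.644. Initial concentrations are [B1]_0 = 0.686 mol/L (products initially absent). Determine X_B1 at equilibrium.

Let X = conversion of B1; extent ξ = 0.686·X mol/L.
Concentrations: [B1] = 0.686 − 0.686X; [A2] = 0.686X.
Kc = [A2] / ([B1]).
Equating to 0.644: the physical root is X = 0.392.

X = 0.392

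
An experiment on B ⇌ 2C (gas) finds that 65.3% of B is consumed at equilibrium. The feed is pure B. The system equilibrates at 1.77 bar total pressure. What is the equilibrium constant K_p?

Take 1 mol B as basis and let X be its fractional conversion, so ξ = X.
Species balance: n_B = 1 − X; n_C = 2X.
n_T = Σnᵢ = 1 + X.
At X = 0.653: n_B = 0.347, n_C = 1.31, n_T = 1.65.
p_i = (n_i/n_T)·P. K_p = p_C^2 / (p_B) = 5.26 bar.

K_p = 5.26 bar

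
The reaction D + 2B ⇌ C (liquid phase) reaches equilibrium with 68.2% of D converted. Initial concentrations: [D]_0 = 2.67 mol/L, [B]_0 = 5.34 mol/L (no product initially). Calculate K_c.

Let X = conversion of D.
Concentrations: [D] = 2.67 − 2.67X; [B] = 5.34 − 5.34X; [C] = 2.67X.
At X = 0.682: [D] = 0.849, [B] = 1.7, [C] = 1.82.
K_c = [C] / ([D] [B]^2) = 0.744 (mol/L)^-2.

K_c = 0.744 (mol/L)^-2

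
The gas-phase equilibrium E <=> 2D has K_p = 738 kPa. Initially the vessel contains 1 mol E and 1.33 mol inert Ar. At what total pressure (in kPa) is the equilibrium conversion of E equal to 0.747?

Let X = conversion of E (basis 1 mol E); extent of reaction ξ = X.
Mole table: n_E = 1 − X; n_D = 2X; n_I = 1.33 (inert).
Total moles n_T = 2.33 + X.
K_p = p_D^2 / (p_E) with p_i = (n_i/n_T)·P.
At X = 0.747: the mole-fraction product g(X) = Π y_i^ν_i = 2.867. Since K_p = g(X)·P^{1}, P = (K_p/g)^(1/1) = (738/2.867)^(1/1) = 257 kPa.

P = 257 kPa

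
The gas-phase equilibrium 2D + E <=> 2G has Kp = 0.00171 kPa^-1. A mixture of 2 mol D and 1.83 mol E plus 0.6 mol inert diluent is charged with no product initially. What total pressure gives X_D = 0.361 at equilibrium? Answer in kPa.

P = 517 kPa

Let X = conversion of D (basis 2 mol D); extent of reaction ξ = X.
At extent ξ: n_D = 2 − 2X; n_E = 1.83 − X; n_G = 2X; n_I = 0.6 (inert).
n_T = Σnᵢ = 4.43 − X.
Kp = p_G^2 / (p_D^2 p_E) with p_i = (n_i/n_T)·P.
At X = 0.361: the mole-fraction product g(X) = Π y_i^ν_i = 0.8841. Since Kp = g(X)·P^{-1}, P = (g/Kp)^(1/1) = (0.8841/0.00171)^(1/1) = 517 kPa.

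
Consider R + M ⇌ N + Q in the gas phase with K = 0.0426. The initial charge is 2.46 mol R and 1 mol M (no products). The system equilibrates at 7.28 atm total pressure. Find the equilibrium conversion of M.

Basis: 1 mol M initially; let X = conversion of M. Extent ξ = X.
Species balance: n_R = 2.46 − X; n_M = 1 − X; n_N = X; n_Q = X.
Since Δν = 0, n_T = 3.46 throughout.
y_i = n_i/n_T, p_i = y_i·P. K = p_N p_Q / (p_R p_M).
Substituting and setting equal to 0.0426 gives a polynomial in X; the root in (0,1) is X = 0.263.

X = 0.263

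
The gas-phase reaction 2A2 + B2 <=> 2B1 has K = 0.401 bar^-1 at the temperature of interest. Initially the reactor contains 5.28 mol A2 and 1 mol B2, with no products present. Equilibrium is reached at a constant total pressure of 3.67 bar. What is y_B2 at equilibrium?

y_B2 = 0.066

Basis: 1 mol B2 initially; let X = conversion of B2. Extent ξ = X.
Mole table: n_A2 = 5.28 − 2X; n_B2 = 1 − X; n_B1 = 2X.
Summing: n_T = 6.28 − X.
With p_i = (n_i/n_T)P, K = p_B1^2 / (p_A2^2 p_B2).
Equating to 0.401 bar^-1 and solving on 0 < X < 1: X = 0.627.
Then n_B2 = 0.373, n_T = 5.65, so y_B2 = 0.066.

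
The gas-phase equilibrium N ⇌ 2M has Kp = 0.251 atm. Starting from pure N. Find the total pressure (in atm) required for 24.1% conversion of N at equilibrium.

Basis: 1 mol N initially; let X = conversion of N. Extent ξ = X.
Moles: n_N = 1 − X; n_M = 2X.
n_T = Σnᵢ = 1 + X.
Kp = p_M^2 / (p_N) with p_i = (n_i/n_T)·P.
At X = 0.241: the mole-fraction product g(X) = Π y_i^ν_i = 0.2466. Since Kp = g(X)·P^{1}, P = (Kp/g)^(1/1) = (0.251/0.2466)^(1/1) = 1.02 atm.

P = 1.02 atm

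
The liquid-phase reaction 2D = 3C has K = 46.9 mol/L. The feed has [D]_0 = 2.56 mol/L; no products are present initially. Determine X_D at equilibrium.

X = 0.731

Let X = conversion of D; extent ξ = 2.56X/2 mol/L.
Concentrations: [D] = 2.56 − 2.56X; [C] = 3.84X.
K = [C]^3 / ([D]^2).
This equals 46.9 at X = 0.731 (the root in 0 < X < 1).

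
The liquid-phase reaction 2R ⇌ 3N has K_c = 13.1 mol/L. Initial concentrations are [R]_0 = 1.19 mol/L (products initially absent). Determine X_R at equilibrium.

Let X = conversion of R; extent ξ = 1.19X/2 mol/L.
Concentrations: [R] = 1.19 − 1.19X; [N] = 1.78X.
K_c = [N]^3 / ([R]^2).
Solving K_c = 13.1 for X ∈ (0,1): X = 0.686.

X = 0.686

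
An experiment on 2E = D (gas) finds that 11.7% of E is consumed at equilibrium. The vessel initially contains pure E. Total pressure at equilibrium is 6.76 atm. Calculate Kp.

Let X = conversion of E (basis 1 mol E); extent of reaction ξ = 0.5X.
Moles: n_E = 1 − X; n_D = 0.5X.
n_T = Σnᵢ = 1 − 0.5X.
At X = 0.117: n_E = 0.883, n_D = 0.0585, n_T = 0.942.
p_i = (n_i/n_T)·P. Kp = p_D / (p_E^2) = 0.0104 atm^-1.

Kp = 0.0104 atm^-1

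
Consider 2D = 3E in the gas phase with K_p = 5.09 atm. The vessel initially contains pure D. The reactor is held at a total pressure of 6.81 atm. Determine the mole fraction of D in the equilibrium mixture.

y_D = 0.460

Let X = conversion of D (basis 1 mol D); extent of reaction ξ = 0.5X.
Mole table: n_D = 1 − X; n_E = 1.5X.
Total moles n_T = 1 + 0.5X.
Mole fractions y_i = n_i/n_T; K_p = p_E^3 / (p_D^2) with p_i = y_i·P.
Setting this equal to 5.09 atm and taking the physical root (0 < X < 1) gives X = 0.439.
Then n_D = 0.561, n_T = 1.22, so y_D = 0.460.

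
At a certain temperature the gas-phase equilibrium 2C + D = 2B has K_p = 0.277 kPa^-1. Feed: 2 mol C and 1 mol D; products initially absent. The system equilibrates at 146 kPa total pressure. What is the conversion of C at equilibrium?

Let X = conversion of C (basis 2 mol C); extent of reaction ξ = X.
Mole table: n_C = 2 − 2X; n_D = 1 − X; n_B = 2X.
Total moles n_T = 3 − X.
With p_i = (n_i/n_T)P, K_p = p_B^2 / (p_C^2 p_D).
Equating to 0.277 kPa^-1 and solving on 0 < X < 1: X = 0.697.

X = 0.697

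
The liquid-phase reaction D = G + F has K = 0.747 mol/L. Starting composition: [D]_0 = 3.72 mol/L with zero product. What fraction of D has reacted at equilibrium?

X = 0.359

Let X = conversion of D; extent ξ = 3.72·X mol/L.
Concentrations: [D] = 3.72 − 3.72X; [G] = 3.72X; [F] = 3.72X.
K = [G] [F] / ([D]).
This equals 0.747 at X = 0.359 (the root in 0 < X < 1).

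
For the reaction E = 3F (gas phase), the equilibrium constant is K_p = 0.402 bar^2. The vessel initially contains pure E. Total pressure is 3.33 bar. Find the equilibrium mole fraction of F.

Let X = conversion of E (basis 1 mol E); extent of reaction ξ = X.
Species balance: n_E = 1 − X; n_F = 3X.
Summing: n_T = 1 + 2X.
Mole fractions y_i = n_i/n_T; K_p = p_F^3 / (p_E) with p_i = y_i·P.
Substituting and setting equal to 0.402 bar^2 gives a polynomial in X; the root in (0,1) is X = 0.122.
Then n_F = 0.367, n_T = 1.24, so y_F = 0.295.

y_F = 0.295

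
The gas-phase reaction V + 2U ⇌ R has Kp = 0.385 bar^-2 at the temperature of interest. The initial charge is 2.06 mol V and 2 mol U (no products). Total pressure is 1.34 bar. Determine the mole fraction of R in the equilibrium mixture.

Basis: 2 mol U initially; let X = conversion of U. Extent ξ = X.
At extent ξ: n_V = 2.06 − X; n_U = 2 − 2X; n_R = X.
n_T = Σnᵢ = 4.06 − 2X.
Mole fractions y_i = n_i/n_T; Kp = p_R / (p_V p_U^2) with p_i = y_i·P.
Substituting and setting equal to 0.385 bar^-2 gives a polynomial in X; the root in (0,1) is X = 0.231.
Then n_R = 0.231, n_T = 3.6, so y_R = 0.064.

y_R = 0.064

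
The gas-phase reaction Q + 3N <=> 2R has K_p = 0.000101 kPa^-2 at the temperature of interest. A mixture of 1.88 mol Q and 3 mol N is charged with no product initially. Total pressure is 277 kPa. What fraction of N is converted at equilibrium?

X = 0.588

Take 3 mol N as basis and let X be its fractional conversion, so ξ = X.
Species balance: n_Q = 1.88 − X; n_N = 3 − 3X; n_R = 2X.
n_T = Σnᵢ = 4.88 − 2X.
With p_i = (n_i/n_T)P, K_p = p_R^2 / (p_Q p_N^3).
Setting this equal to 0.000101 kPa^-2 and taking the physical root (0 < X < 1) gives X = 0.588.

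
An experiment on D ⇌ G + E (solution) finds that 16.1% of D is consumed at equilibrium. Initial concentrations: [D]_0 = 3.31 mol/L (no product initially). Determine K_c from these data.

K_c = 0.102 mol/L

Let X = conversion of D.
Concentrations: [D] = 3.31 − 3.31X; [G] = 3.31X; [E] = 3.31X.
At X = 0.161: [D] = 2.78, [G] = 0.533, [E] = 0.533.
K_c = [G] [E] / ([D]) = 0.102 mol/L.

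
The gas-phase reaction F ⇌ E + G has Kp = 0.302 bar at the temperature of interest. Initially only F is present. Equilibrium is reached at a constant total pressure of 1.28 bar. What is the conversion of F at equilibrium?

Let X = conversion of F (basis 1 mol F); extent of reaction ξ = X.
Mole table: n_F = 1 − X; n_E = X; n_G = X.
n_T = Σnᵢ = 1 + X.
With p_i = (n_i/n_T)P, Kp = p_E p_G / (p_F).
This yields a degree-2 equation in X; solving on (0,1), X = 0.437.

X = 0.437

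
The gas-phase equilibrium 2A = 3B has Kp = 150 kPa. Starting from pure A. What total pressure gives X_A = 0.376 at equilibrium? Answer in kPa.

Take 1 mol A as basis and let X be its fractional conversion, so ξ = 0.5X.
At extent ξ: n_A = 1 − X; n_B = 1.5X.
n_T = Σnᵢ = 1 + 0.5X.
Kp = p_B^3 / (p_A^2) with p_i = (n_i/n_T)·P.
At X = 0.376: the mole-fraction product g(X) = Π y_i^ν_i = 0.3878. Since Kp = g(X)·P^{1}, P = (Kp/g)^(1/1) = (150/0.3878)^(1/1) = 387 kPa.

P = 387 kPa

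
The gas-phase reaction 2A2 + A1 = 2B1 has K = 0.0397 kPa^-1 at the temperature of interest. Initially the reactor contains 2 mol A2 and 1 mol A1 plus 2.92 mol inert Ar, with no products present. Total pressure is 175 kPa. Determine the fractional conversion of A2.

X = 0.454

Let X = conversion of A2 (basis 2 mol A2); extent of reaction ξ = X.
Species balance: n_A2 = 2 − 2X; n_A1 = 1 − X; n_B1 = 2X; n_I = 2.92 (inert).
Summing: n_T = 5.92 − X.
Mole fractions y_i = n_i/n_T; K = p_B1^2 / (p_A2^2 p_A1) with p_i = y_i·P.
Setting this equal to 0.0397 kPa^-1 and taking the physical root (0 < X < 1) gives X = 0.454.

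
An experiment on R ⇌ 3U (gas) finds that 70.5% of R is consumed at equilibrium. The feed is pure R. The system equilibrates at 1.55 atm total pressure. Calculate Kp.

Take 1 mol R as basis and let X be its fractional conversion, so ξ = X.
Species balance: n_R = 1 − X; n_U = 3X.
Total moles n_T = 1 + 2X.
At X = 0.705: n_R = 0.295, n_U = 2.11, n_T = 2.41.
p_i = (n_i/n_T)·P. Kp = p_U^3 / (p_R) = 13.3 atm^2.

Kp = 13.3 atm^2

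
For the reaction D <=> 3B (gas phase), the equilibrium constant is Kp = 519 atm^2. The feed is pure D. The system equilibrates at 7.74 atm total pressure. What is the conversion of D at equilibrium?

X = 0.776

Take 1 mol D as basis and let X be its fractional conversion, so ξ = X.
Moles: n_D = 1 − X; n_B = 3X.
Total moles n_T = 1 + 2X.
y_i = n_i/n_T, p_i = y_i·P. Kp = p_B^3 / (p_D).
Equating to 519 atm^2 and solving on 0 < X < 1: X = 0.776.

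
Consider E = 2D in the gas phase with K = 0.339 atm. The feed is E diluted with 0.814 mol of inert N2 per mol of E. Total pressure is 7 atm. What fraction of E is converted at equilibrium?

Take 1 mol E as basis and let X be its fractional conversion, so ξ = X.
Mole table: n_E = 1 − X; n_D = 2X; n_I = 0.814 (inert).
n_T = Σnᵢ = 1.81 + X.
y_i = n_i/n_T, p_i = y_i·P. K = p_D^2 / (p_E).
Substituting and setting equal to 0.339 atm gives a polynomial in X; the root in (0,1) is X = 0.143.

X = 0.143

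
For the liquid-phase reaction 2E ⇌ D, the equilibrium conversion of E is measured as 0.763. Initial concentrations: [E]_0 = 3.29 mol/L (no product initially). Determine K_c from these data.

K_c = 2.06 L/mol

Let X = conversion of E.
Concentrations: [E] = 3.29 − 3.29X; [D] = 1.65X.
At X = 0.763: [E] = 0.78, [D] = 1.26.
K_c = [D] / ([E]^2) = 2.06 L/mol.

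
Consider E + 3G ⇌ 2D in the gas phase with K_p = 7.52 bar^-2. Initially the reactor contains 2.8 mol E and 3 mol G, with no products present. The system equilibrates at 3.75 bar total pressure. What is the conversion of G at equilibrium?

X = 0.801

Take 3 mol G as basis and let X be its fractional conversion, so ξ = X.
Moles: n_E = 2.8 − X; n_G = 3 − 3X; n_D = 2X.
Summing: n_T = 5.8 − 2X.
Mole fractions y_i = n_i/n_T; K_p = p_D^2 / (p_E p_G^3) with p_i = y_i·P.
Substituting and setting equal to 7.52 bar^-2 gives a polynomial in X; the root in (0,1) is X = 0.801.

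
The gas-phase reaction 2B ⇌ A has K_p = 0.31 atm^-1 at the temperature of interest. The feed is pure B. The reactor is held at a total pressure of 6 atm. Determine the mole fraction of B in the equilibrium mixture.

y_B = 0.512

Basis: 1 mol B initially; let X = conversion of B. Extent ξ = 0.5X.
Species balance: n_B = 1 − X; n_A = 0.5X.
Total moles n_T = 1 − 0.5X.
With p_i = (n_i/n_T)P, K_p = p_A / (p_B^2).
Substituting and setting equal to 0.31 atm^-1 gives a polynomial in X; the root in (0,1) is X = 0.656.
Then n_B = 0.344, n_T = 0.672, so y_B = 0.512.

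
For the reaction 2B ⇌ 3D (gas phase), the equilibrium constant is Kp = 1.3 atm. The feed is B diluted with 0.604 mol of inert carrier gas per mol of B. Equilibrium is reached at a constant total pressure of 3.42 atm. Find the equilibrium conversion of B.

Take 1 mol B as basis and let X be its fractional conversion, so ξ = 0.5X.
Mole table: n_B = 1 − X; n_D = 1.5X; n_I = 0.604 (inert).
n_T = Σnᵢ = 1.6 + 0.5X.
Mole fractions y_i = n_i/n_T; Kp = p_D^3 / (p_B^2) with p_i = y_i·P.
This yields a degree-3 equation in X; solving on (0,1), X = 0.413.

X = 0.413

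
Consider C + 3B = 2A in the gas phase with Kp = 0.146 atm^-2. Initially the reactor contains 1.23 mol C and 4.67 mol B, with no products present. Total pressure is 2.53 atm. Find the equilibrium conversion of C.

X = 0.396

Take 1.23 mol C as basis and let X be its fractional conversion, so ξ = 1.23X.
At extent ξ: n_C = 1.23 − 1.23X; n_B = 4.67 − 3.69X; n_A = 2.46X.
Total moles n_T = 5.9 − 2.46X.
With p_i = (n_i/n_T)P, Kp = p_A^2 / (p_C p_B^3).
Setting this equal to 0.146 atm^-2 and taking the physical root (0 < X < 1) gives X = 0.396.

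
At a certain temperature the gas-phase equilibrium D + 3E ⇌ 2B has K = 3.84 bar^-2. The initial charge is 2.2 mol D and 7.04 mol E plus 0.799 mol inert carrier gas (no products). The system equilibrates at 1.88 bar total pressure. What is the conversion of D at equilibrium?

X = 0.592

Take 2.2 mol D as basis and let X be its fractional conversion, so ξ = 2.2X.
Species balance: n_D = 2.2 − 2.2X; n_E = 7.04 − 6.6X; n_B = 4.4X; n_I = 0.799 (inert).
Total moles n_T = 10 − 4.4X.
y_i = n_i/n_T, p_i = y_i·P. K = p_B^2 / (p_D p_E^3).
Equating to 3.84 bar^-2 and solving on 0 < X < 1: X = 0.592.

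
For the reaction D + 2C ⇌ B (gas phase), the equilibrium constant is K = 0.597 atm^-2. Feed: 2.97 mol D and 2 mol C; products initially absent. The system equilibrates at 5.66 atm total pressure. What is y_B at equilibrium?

y_B = 0.224

Let X = conversion of C (basis 2 mol C); extent of reaction ξ = X.
At extent ξ: n_D = 2.97 − X; n_C = 2 − 2X; n_B = X.
n_T = Σnᵢ = 4.97 − 2X.
Mole fractions y_i = n_i/n_T; K = p_B / (p_D p_C^2) with p_i = y_i·P.
Equating to 0.597 atm^-2 and solving on 0 < X < 1: X = 0.768.
Then n_B = 0.768, n_T = 3.43, so y_B = 0.224.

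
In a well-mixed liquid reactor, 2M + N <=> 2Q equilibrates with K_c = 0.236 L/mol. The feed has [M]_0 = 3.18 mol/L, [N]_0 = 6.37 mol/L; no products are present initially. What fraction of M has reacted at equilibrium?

Let X = conversion of M; extent ξ = 3.18X/2 mol/L.
Concentrations: [M] = 3.18 − 3.18X; [N] = 6.37 − 1.59X; [Q] = 3.18X.
K_c = [Q]^2 / ([M]^2 [N]).
Solving K_c = 0.236 for X ∈ (0,1): X = 0.533.

X = 0.533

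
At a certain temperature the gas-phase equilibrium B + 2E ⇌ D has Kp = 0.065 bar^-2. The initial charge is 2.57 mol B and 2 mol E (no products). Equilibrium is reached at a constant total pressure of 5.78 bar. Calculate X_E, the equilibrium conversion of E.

Basis: 2 mol E initially; let X = conversion of E. Extent ξ = X.
Species balance: n_B = 2.57 − X; n_E = 2 − 2X; n_D = X.
n_T = Σnᵢ = 4.57 − 2X.
y_i = n_i/n_T, p_i = y_i·P. Kp = p_D / (p_B p_E^2).
Setting this equal to 0.065 bar^-2 and taking the physical root (0 < X < 1) gives X = 0.434.

X = 0.434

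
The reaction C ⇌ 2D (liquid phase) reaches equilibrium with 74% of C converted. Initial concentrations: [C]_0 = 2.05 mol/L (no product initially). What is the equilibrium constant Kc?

Let X = conversion of C.
Concentrations: [C] = 2.05 − 2.05X; [D] = 4.1X.
At X = 0.74: [C] = 0.533, [D] = 3.03.
Kc = [D]^2 / ([C]) = 17.3 mol/L.

Kc = 17.3 mol/L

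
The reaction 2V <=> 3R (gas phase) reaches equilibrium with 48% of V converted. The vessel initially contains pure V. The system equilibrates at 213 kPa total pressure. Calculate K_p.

Basis: 1 mol V initially; let X = conversion of V. Extent ξ = 0.5X.
At extent ξ: n_V = 1 − X; n_R = 1.5X.
n_T = Σnᵢ = 1 + 0.5X.
At X = 0.48: n_V = 0.52, n_R = 0.72, n_T = 1.24.
p_i = (n_i/n_T)·P. K_p = p_R^3 / (p_V^2) = 237 kPa.

K_p = 237 kPa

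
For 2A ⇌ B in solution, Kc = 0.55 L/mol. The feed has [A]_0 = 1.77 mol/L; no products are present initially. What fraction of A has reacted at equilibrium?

X = 0.496

Let X = conversion of A; extent ξ = 1.77X/2 mol/L.
Concentrations: [A] = 1.77 − 1.77X; [B] = 0.885X.
Kc = [B] / ([A]^2).
Equating to 0.55 L/mol: the physical root is X = 0.496.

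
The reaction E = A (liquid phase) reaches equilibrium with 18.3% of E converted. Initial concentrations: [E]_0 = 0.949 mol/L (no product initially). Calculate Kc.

Kc = 0.224

Let X = conversion of E.
Concentrations: [E] = 0.949 − 0.949X; [A] = 0.949X.
At X = 0.183: [E] = 0.775, [A] = 0.174.
Kc = [A] / ([E]) = 0.224.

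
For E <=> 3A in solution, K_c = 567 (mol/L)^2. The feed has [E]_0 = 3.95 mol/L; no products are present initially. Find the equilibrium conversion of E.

Let X = conversion of E; extent ξ = 3.95·X mol/L.
Concentrations: [E] = 3.95 − 3.95X; [A] = 11.9X.
K_c = [A]^3 / ([E]).
Setting equal to 567 and solving for X on (0,1) gives X = 0.721.

X = 0.721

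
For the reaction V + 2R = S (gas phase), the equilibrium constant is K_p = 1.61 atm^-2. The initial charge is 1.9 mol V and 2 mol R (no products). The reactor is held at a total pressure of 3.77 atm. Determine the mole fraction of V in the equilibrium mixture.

y_V = 0.478

Take 2 mol R as basis and let X be its fractional conversion, so ξ = X.
Moles: n_V = 1.9 − X; n_R = 2 − 2X; n_S = X.
Summing: n_T = 3.9 − 2X.
With p_i = (n_i/n_T)P, K_p = p_S / (p_V p_R^2).
Substituting and setting equal to 1.61 atm^-2 gives a polynomial in X; the root in (0,1) is X = 0.795.
Then n_V = 1.1, n_T = 2.31, so y_V = 0.478.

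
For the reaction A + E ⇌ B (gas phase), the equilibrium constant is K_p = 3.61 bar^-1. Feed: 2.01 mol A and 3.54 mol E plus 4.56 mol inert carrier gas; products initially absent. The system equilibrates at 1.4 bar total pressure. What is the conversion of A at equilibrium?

X = 0.574

Let X = conversion of A (basis 2.01 mol A); extent of reaction ξ = 2.01X.
At extent ξ: n_A = 2.01 − 2.01X; n_E = 3.54 − 2.01X; n_B = 2.01X; n_I = 4.56 (inert).
Summing: n_T = 10.1 − 2.01X.
Mole fractions y_i = n_i/n_T; K_p = p_B / (p_A p_E) with p_i = y_i·P.
Setting this equal to 3.61 bar^-1 and taking the physical root (0 < X < 1) gives X = 0.574.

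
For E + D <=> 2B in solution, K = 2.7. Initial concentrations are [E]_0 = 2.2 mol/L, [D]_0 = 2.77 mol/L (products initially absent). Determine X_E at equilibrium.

Let X = conversion of E; extent ξ = 2.2·X mol/L.
Concentrations: [E] = 2.2 − 2.2X; [D] = 2.77 − 2.2X; [B] = 4.4X.
K = [B]^2 / ([E] [D]).
This equals 2.7 at X = 0.503 (the root in 0 < X < 1).

X = 0.503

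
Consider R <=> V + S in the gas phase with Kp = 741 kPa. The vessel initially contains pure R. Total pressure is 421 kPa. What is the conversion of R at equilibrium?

X = 0.799

Basis: 1 mol R initially; let X = conversion of R. Extent ξ = X.
Mole table: n_R = 1 − X; n_V = X; n_S = X.
n_T = Σnᵢ = 1 + X.
Mole fractions y_i = n_i/n_T; Kp = p_V p_S / (p_R) with p_i = y_i·P.
This yields a degree-2 equation in X; solving on (0,1), X = 0.799.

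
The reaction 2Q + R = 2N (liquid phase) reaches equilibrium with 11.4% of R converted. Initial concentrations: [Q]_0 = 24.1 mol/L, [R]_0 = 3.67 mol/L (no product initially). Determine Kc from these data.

Kc = 0.000398 L/mol

Let X = conversion of R.
Concentrations: [Q] = 24.1 − 7.34X; [R] = 3.67 − 3.67X; [N] = 7.34X.
At X = 0.114: [Q] = 23.3, [R] = 3.25, [N] = 0.837.
Kc = [N]^2 / ([Q]^2 [R]) = 0.000398 L/mol.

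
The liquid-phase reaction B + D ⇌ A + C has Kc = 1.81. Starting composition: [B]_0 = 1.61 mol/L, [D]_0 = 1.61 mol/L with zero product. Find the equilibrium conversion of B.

Let X = conversion of B; extent ξ = 1.61·X mol/L.
Concentrations: [B] = 1.61 − 1.61X; [D] = 1.61 − 1.61X; [A] = 1.61X; [C] = 1.61X.
Kc = [A] [C] / ([B] [D]).
Equating to 1.81: the physical root is X = 0.574.

X = 0.574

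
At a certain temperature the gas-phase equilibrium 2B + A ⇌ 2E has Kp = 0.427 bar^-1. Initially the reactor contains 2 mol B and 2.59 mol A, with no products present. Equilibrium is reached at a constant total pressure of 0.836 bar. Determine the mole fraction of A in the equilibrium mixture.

y_A = 0.533

Take 2 mol B as basis and let X be its fractional conversion, so ξ = X.
Species balance: n_B = 2 − 2X; n_A = 2.59 − X; n_E = 2X.
Summing: n_T = 4.59 − X.
With p_i = (n_i/n_T)P, Kp = p_E^2 / (p_B^2 p_A).
Setting this equal to 0.427 bar^-1 and taking the physical root (0 < X < 1) gives X = 0.304.
Then n_A = 2.29, n_T = 4.29, so y_A = 0.533.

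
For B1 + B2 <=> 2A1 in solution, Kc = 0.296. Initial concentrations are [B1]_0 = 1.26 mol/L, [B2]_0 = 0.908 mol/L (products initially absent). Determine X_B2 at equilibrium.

X = 0.251

Let X = conversion of B2; extent ξ = 0.908·X mol/L.
Concentrations: [B1] = 1.26 − 0.908X; [B2] = 0.908 − 0.908X; [A1] = 1.82X.
Kc = [A1]^2 / ([B1] [B2]).
Equating to 0.296: the physical root is X = 0.251.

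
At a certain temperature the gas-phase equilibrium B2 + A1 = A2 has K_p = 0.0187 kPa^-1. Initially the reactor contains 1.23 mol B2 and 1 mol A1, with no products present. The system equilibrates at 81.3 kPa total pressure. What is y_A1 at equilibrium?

y_A1 = 0.325

Let X = conversion of A1 (basis 1 mol A1); extent of reaction ξ = X.
Species balance: n_B2 = 1.23 − X; n_A1 = 1 − X; n_A2 = X.
n_T = Σnᵢ = 2.23 − X.
y_i = n_i/n_T, p_i = y_i·P. K_p = p_A2 / (p_B2 p_A1).
Setting this equal to 0.0187 kPa^-1 and taking the physical root (0 < X < 1) gives X = 0.407.
Then n_A1 = 0.593, n_T = 1.82, so y_A1 = 0.325.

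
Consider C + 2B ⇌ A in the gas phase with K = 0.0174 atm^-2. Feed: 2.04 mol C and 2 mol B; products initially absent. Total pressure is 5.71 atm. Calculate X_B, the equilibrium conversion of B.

Take 2 mol B as basis and let X be its fractional conversion, so ξ = X.
Species balance: n_C = 2.04 − X; n_B = 2 − 2X; n_A = X.
Total moles n_T = 4.04 − 2X.
With p_i = (n_i/n_T)P, K = p_A / (p_C p_B^2).
Substituting and setting equal to 0.0174 atm^-2 gives a polynomial in X; the root in (0,1) is X = 0.201.

X = 0.201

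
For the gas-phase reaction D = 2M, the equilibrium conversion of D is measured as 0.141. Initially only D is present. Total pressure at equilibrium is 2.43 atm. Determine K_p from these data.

K_p = 0.197 atm

Basis: 1 mol D initially; let X = conversion of D. Extent ξ = X.
Mole table: n_D = 1 − X; n_M = 2X.
Summing: n_T = 1 + X.
At X = 0.141: n_D = 0.859, n_M = 0.282, n_T = 1.14.
p_i = (n_i/n_T)·P. K_p = p_M^2 / (p_D) = 0.197 atm.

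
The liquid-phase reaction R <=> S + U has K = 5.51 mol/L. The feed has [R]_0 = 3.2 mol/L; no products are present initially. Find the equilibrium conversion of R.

Let X = conversion of R; extent ξ = 3.2·X mol/L.
Concentrations: [R] = 3.2 − 3.2X; [S] = 3.2X; [U] = 3.2X.
K = [S] [U] / ([R]).
Setting equal to 5.51 and solving for X on (0,1) gives X = 0.708.

X = 0.708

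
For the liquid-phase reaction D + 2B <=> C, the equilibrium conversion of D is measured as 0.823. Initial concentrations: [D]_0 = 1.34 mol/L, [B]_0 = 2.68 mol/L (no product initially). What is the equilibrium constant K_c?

K_c = 20.7 (mol/L)^-2

Let X = conversion of D.
Concentrations: [D] = 1.34 − 1.34X; [B] = 2.68 − 2.68X; [C] = 1.34X.
At X = 0.823: [D] = 0.237, [B] = 0.474, [C] = 1.1.
K_c = [C] / ([D] [B]^2) = 20.7 (mol/L)^-2.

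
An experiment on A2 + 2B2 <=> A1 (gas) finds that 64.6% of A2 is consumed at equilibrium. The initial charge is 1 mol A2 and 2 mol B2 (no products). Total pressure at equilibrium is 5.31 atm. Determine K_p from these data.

K_p = 0.377 atm^-2

Basis: 1 mol A2 initially; let X = conversion of A2. Extent ξ = X.
At extent ξ: n_A2 = 1 − X; n_B2 = 2 − 2X; n_A1 = X.
Total moles n_T = 3 − 2X.
At X = 0.646: n_A2 = 0.354, n_B2 = 0.708, n_A1 = 0.646, n_T = 1.71.
p_i = (n_i/n_T)·P. K_p = p_A1 / (p_A2 p_B2^2) = 0.377 atm^-2.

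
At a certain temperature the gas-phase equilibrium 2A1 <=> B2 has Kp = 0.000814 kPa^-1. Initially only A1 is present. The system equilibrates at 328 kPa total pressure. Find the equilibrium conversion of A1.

Let X = conversion of A1 (basis 1 mol A1); extent of reaction ξ = 0.5X.
At extent ξ: n_A1 = 1 − X; n_B2 = 0.5X.
Summing: n_T = 1 − 0.5X.
Mole fractions y_i = n_i/n_T; Kp = p_B2 / (p_A1^2) with p_i = y_i·P.
This yields a degree-2 equation in X; solving on (0,1), X = 0.305.

X = 0.305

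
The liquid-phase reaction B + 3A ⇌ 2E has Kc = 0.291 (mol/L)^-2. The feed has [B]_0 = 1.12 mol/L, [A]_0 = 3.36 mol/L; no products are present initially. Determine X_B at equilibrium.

X = 0.459

Let X = conversion of B; extent ξ = 1.12·X mol/L.
Concentrations: [B] = 1.12 − 1.12X; [A] = 3.36 − 3.36X; [E] = 2.24X.
Kc = [E]^2 / ([B] [A]^3).
This equals 0.291 at X = 0.459 (the root in 0 < X < 1).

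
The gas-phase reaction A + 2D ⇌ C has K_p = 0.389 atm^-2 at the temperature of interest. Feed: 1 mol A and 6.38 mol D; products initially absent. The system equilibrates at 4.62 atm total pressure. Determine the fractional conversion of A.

X = 0.849

Basis: 1 mol A initially; let X = conversion of A. Extent ξ = X.
Species balance: n_A = 1 − X; n_D = 6.38 − 2X; n_C = X.
Summing: n_T = 7.38 − 2X.
y_i = n_i/n_T, p_i = y_i·P. K_p = p_C / (p_A p_D^2).
Equating to 0.389 atm^-2 and solving on 0 < X < 1: X = 0.849.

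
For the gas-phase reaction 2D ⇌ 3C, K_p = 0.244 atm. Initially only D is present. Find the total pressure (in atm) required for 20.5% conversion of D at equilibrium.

Basis: 1 mol D initially; let X = conversion of D. Extent ξ = 0.5X.
Species balance: n_D = 1 − X; n_C = 1.5X.
Summing: n_T = 1 + 0.5X.
K_p = p_C^3 / (p_D^2) with p_i = (n_i/n_T)·P.
At X = 0.205: the mole-fraction product g(X) = Π y_i^ν_i = 0.04173. Since K_p = g(X)·P^{1}, P = (K_p/g)^(1/1) = (0.244/0.04173)^(1/1) = 5.85 atm.

P = 5.85 atm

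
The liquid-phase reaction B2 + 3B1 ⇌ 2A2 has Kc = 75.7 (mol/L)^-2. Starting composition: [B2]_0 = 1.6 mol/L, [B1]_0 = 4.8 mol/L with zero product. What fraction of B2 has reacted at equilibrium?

X = 0.847

Let X = conversion of B2; extent ξ = 1.6·X mol/L.
Concentrations: [B2] = 1.6 − 1.6X; [B1] = 4.8 − 4.8X; [A2] = 3.2X.
Kc = [A2]^2 / ([B2] [B1]^3).
This equals 75.7 at X = 0.847 (the root in 0 < X < 1).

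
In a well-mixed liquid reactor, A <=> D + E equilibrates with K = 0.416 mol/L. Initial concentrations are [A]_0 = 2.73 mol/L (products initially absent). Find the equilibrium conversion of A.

X = 0.322

Let X = conversion of A; extent ξ = 2.73·X mol/L.
Concentrations: [A] = 2.73 − 2.73X; [D] = 2.73X; [E] = 2.73X.
K = [D] [E] / ([A]).
This equals 0.416 at X = 0.322 (the root in 0 < X < 1).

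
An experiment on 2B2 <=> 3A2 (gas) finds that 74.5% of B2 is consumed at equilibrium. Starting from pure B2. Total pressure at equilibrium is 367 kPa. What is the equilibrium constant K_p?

Basis: 1 mol B2 initially; let X = conversion of B2. Extent ξ = 0.5X.
Species balance: n_B2 = 1 − X; n_A2 = 1.5X.
n_T = Σnᵢ = 1 + 0.5X.
At X = 0.745: n_B2 = 0.255, n_A2 = 1.12, n_T = 1.37.
p_i = (n_i/n_T)·P. K_p = p_A2^3 / (p_B2^2) = 5.74e+03 kPa.

K_p = 5.74e+03 kPa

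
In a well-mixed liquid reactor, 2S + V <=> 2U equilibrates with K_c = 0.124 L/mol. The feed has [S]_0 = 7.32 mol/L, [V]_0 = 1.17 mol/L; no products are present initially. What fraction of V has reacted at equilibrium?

Let X = conversion of V; extent ξ = 1.17·X mol/L.
Concentrations: [S] = 7.32 − 2.34X; [V] = 1.17 − 1.17X; [U] = 2.34X.
K_c = [U]^2 / ([S]^2 [V]).
Setting equal to 0.124 and solving for X on (0,1) gives X = 0.605.

X = 0.605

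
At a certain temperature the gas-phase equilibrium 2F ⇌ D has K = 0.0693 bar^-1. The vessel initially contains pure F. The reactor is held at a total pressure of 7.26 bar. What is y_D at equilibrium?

y_D = 0.269

Let X = conversion of F (basis 1 mol F); extent of reaction ξ = 0.5X.
Moles: n_F = 1 − X; n_D = 0.5X.
Total moles n_T = 1 − 0.5X.
y_i = n_i/n_T, p_i = y_i·P. K = p_D / (p_F^2).
Substituting and setting equal to 0.0693 bar^-1 gives a polynomial in X; the root in (0,1) is X = 0.424.
Then n_D = 0.212, n_T = 0.788, so y_D = 0.269.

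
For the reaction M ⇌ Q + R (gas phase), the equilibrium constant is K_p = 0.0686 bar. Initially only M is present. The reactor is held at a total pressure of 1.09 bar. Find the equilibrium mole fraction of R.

y_R = 0.196

Basis: 1 mol M initially; let X = conversion of M. Extent ξ = X.
Mole table: n_M = 1 − X; n_Q = X; n_R = X.
Summing: n_T = 1 + X.
With p_i = (n_i/n_T)P, K_p = p_Q p_R / (p_M).
Substituting and setting equal to 0.0686 bar gives a polynomial in X; the root in (0,1) is X = 0.243.
Then n_R = 0.243, n_T = 1.24, so y_R = 0.196.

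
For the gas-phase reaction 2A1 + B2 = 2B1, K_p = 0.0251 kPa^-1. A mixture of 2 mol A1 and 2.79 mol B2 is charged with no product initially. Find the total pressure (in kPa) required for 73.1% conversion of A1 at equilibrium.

Take 2 mol A1 as basis and let X be its fractional conversion, so ξ = X.
Moles: n_A1 = 2 − 2X; n_B2 = 2.79 − X; n_B1 = 2X.
n_T = Σnᵢ = 4.79 − X.
K_p = p_B1^2 / (p_A1^2 p_B2) with p_i = (n_i/n_T)·P.
At X = 0.731: the mole-fraction product g(X) = Π y_i^ν_i = 14.56. Since K_p = g(X)·P^{-1}, P = (g/K_p)^(1/1) = (14.56/0.0251)^(1/1) = 580 kPa.

P = 580 kPa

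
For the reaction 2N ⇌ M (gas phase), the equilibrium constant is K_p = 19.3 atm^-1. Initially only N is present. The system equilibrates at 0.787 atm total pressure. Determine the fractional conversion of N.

X = 0.873

Let X = conversion of N (basis 1 mol N); extent of reaction ξ = 0.5X.
Moles: n_N = 1 − X; n_M = 0.5X.
Total moles n_T = 1 − 0.5X.
With p_i = (n_i/n_T)P, K_p = p_M / (p_N^2).
This yields a degree-2 equation in X; solving on (0,1), X = 0.873.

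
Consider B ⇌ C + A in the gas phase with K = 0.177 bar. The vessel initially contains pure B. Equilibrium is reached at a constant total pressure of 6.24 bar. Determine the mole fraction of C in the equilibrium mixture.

y_C = 0.142

Let X = conversion of B (basis 1 mol B); extent of reaction ξ = X.
Moles: n_B = 1 − X; n_C = X; n_A = X.
n_T = Σnᵢ = 1 + X.
Mole fractions y_i = n_i/n_T; K = p_C p_A / (p_B) with p_i = y_i·P.
Setting this equal to 0.177 bar and taking the physical root (0 < X < 1) gives X = 0.166.
Then n_C = 0.166, n_T = 1.17, so y_C = 0.142.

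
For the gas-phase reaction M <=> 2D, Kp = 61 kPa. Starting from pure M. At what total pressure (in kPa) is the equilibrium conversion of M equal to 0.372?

P = 95 kPa

Basis: 1 mol M initially; let X = conversion of M. Extent ξ = X.
Mole table: n_M = 1 − X; n_D = 2X.
n_T = Σnᵢ = 1 + X.
Kp = p_D^2 / (p_M) with p_i = (n_i/n_T)·P.
At X = 0.372: the mole-fraction product g(X) = Π y_i^ν_i = 0.6424. Since Kp = g(X)·P^{1}, P = (Kp/g)^(1/1) = (61/0.6424)^(1/1) = 95 kPa.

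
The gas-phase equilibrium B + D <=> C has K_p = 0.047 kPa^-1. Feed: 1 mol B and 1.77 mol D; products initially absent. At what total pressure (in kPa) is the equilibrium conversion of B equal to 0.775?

Let X = conversion of B (basis 1 mol B); extent of reaction ξ = X.
Mole table: n_B = 1 − X; n_D = 1.77 − X; n_C = X.
Summing: n_T = 2.77 − X.
K_p = p_C / (p_B p_D) with p_i = (n_i/n_T)·P.
At X = 0.775: the mole-fraction product g(X) = Π y_i^ν_i = 6.906. Since K_p = g(X)·P^{-1}, P = (g/K_p)^(1/1) = (6.906/0.047)^(1/1) = 147 kPa.

P = 147 kPa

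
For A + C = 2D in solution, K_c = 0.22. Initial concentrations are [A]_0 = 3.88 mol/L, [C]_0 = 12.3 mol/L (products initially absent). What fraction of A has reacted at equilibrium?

X = 0.325

Let X = conversion of A; extent ξ = 3.88·X mol/L.
Concentrations: [A] = 3.88 − 3.88X; [C] = 12.3 − 3.88X; [D] = 7.76X.
K_c = [D]^2 / ([A] [C]).
Equating to 0.22: the physical root is X = 0.325.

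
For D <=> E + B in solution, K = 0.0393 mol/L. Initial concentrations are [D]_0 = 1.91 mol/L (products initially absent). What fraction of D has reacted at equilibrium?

X = 0.134

Let X = conversion of D; extent ξ = 1.91·X mol/L.
Concentrations: [D] = 1.91 − 1.91X; [E] = 1.91X; [B] = 1.91X.
K = [E] [B] / ([D]).
Equating to 0.0393 mol/L: the physical root is X = 0.134.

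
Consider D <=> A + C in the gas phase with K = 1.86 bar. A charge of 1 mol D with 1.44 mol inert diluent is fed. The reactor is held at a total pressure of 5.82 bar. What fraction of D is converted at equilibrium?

Take 1 mol D as basis and let X be its fractional conversion, so ξ = X.
Mole table: n_D = 1 − X; n_A = X; n_C = X; n_I = 1.44 (inert).
Summing: n_T = 2.44 + X.
y_i = n_i/n_T, p_i = y_i·P. K = p_A p_C / (p_D).
Setting this equal to 1.86 bar and taking the physical root (0 < X < 1) gives X = 0.614.

X = 0.614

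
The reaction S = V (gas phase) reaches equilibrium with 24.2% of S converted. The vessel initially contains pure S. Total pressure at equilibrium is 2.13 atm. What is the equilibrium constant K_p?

K_p = 0.319

Let X = conversion of S (basis 1 mol S); extent of reaction ξ = X.
Moles: n_S = 1 − X; n_V = X.
n_T stays at 1 (no change in mole number).
At X = 0.242: n_S = 0.758, n_V = 0.242, n_T = 1.
p_i = (n_i/n_T)·P. K_p = p_V / (p_S) = 0.319.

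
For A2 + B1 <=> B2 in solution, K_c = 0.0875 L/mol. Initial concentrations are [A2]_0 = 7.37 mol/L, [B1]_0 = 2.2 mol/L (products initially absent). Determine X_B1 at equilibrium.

X = 0.365

Let X = conversion of B1; extent ξ = 2.2·X mol/L.
Concentrations: [A2] = 7.37 − 2.2X; [B1] = 2.2 − 2.2X; [B2] = 2.2X.
K_c = [B2] / ([A2] [B1]).
Equating to 0.0875 L/mol: the physical root is X = 0.365.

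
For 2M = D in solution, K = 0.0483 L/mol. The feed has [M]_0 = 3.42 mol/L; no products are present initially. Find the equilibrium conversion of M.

Let X = conversion of M; extent ξ = 3.42X/2 mol/L.
Concentrations: [M] = 3.42 − 3.42X; [D] = 1.71X.
K = [D] / ([M]^2).
This equals 0.0483 at X = 0.207 (the root in 0 < X < 1).

X = 0.207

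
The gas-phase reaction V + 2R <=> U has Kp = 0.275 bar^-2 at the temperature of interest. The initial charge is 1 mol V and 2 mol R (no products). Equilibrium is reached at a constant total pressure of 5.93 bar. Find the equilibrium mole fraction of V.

y_V = 0.211

Let X = conversion of V (basis 1 mol V); extent of reaction ξ = X.
Species balance: n_V = 1 − X; n_R = 2 − 2X; n_U = X.
n_T = Σnᵢ = 3 − 2X.
y_i = n_i/n_T, p_i = y_i·P. Kp = p_U / (p_V p_R^2).
This yields a degree-3 equation in X; solving on (0,1), X = 0.634.
Then n_V = 0.366, n_T = 1.73, so y_V = 0.211.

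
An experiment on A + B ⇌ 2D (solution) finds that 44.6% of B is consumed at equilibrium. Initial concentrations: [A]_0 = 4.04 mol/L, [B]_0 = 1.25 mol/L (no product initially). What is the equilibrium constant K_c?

Let X = conversion of B.
Concentrations: [A] = 4.04 − 1.25X; [B] = 1.25 − 1.25X; [D] = 2.5X.
At X = 0.446: [A] = 3.48, [B] = 0.693, [D] = 1.11.
K_c = [D]^2 / ([A] [B]) = 0.516.

K_c = 0.516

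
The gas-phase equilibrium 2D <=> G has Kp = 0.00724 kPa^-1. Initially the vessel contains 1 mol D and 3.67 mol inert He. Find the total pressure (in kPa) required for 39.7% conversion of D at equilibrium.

P = 337 kPa

Take 1 mol D as basis and let X be its fractional conversion, so ξ = 0.5X.
Mole table: n_D = 1 − X; n_G = 0.5X; n_I = 3.67 (inert).
Summing: n_T = 4.67 − 0.5X.
Kp = p_G / (p_D^2) with p_i = (n_i/n_T)·P.
At X = 0.397: the mole-fraction product g(X) = Π y_i^ν_i = 2.441. Since Kp = g(X)·P^{-1}, P = (g/Kp)^(1/1) = (2.441/0.00724)^(1/1) = 337 kPa.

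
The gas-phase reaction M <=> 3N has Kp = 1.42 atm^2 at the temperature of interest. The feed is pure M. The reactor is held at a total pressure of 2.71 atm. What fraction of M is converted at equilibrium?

X = 0.227

Take 1 mol M as basis and let X be its fractional conversion, so ξ = X.
At extent ξ: n_M = 1 − X; n_N = 3X.
n_T = Σnᵢ = 1 + 2X.
y_i = n_i/n_T, p_i = y_i·P. Kp = p_N^3 / (p_M).
Setting this equal to 1.42 atm^2 and taking the physical root (0 < X < 1) gives X = 0.227.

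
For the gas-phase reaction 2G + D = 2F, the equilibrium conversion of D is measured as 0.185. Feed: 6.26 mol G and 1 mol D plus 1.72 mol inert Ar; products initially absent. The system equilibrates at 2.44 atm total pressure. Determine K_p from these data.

Let X = conversion of D (basis 1 mol D); extent of reaction ξ = X.
Mole table: n_G = 6.26 − 2X; n_D = 1 − X; n_F = 2X; n_I = 1.72 (inert).
Total moles n_T = 8.98 − X.
At X = 0.185: n_G = 5.89, n_D = 0.815, n_F = 0.37, n_T = 8.79.
p_i = (n_i/n_T)·P. K_p = p_F^2 / (p_G^2 p_D) = 0.0175 atm^-1.

K_p = 0.0175 atm^-1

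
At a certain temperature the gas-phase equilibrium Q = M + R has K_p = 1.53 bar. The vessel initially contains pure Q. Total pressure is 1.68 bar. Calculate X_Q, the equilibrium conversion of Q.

X = 0.690

Basis: 1 mol Q initially; let X = conversion of Q. Extent ξ = X.
At extent ξ: n_Q = 1 − X; n_M = X; n_R = X.
n_T = Σnᵢ = 1 + X.
y_i = n_i/n_T, p_i = y_i·P. K_p = p_M p_R / (p_Q).
This yields a degree-2 equation in X; solving on (0,1), X = 0.690.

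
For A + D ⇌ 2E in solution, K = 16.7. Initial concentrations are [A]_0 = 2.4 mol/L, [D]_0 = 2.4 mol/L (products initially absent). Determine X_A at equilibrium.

Let X = conversion of A; extent ξ = 2.4·X mol/L.
Concentrations: [A] = 2.4 − 2.4X; [D] = 2.4 − 2.4X; [E] = 4.8X.
K = [E]^2 / ([A] [D]).
Equating to 16.7: the physical root is X = 0.671.

X = 0.671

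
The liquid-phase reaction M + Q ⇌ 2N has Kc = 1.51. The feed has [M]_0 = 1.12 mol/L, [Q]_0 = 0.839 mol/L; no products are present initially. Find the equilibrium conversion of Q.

Let X = conversion of Q; extent ξ = 0.839·X mol/L.
Concentrations: [M] = 1.12 − 0.839X; [Q] = 0.839 − 0.839X; [N] = 1.68X.
Kc = [N]^2 / ([M] [Q]).
This equals 1.51 at X = 0.437 (the root in 0 < X < 1).

X = 0.437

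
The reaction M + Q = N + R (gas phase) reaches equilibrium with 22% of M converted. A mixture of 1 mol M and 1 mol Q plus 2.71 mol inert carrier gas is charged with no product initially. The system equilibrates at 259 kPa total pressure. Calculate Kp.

Kp = 0.0796

Let X = conversion of M (basis 1 mol M); extent of reaction ξ = X.
At extent ξ: n_M = 1 − X; n_Q = 1 − X; n_N = X; n_R = X; n_I = 2.71 (inert).
Total moles n_T = 4.71 (Δν = 0, constant).
At X = 0.22: n_M = 0.78, n_Q = 0.78, n_N = 0.22, n_R = 0.22, n_T = 4.71.
p_i = (n_i/n_T)·P. Kp = p_N p_R / (p_M p_Q) = 0.0796.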